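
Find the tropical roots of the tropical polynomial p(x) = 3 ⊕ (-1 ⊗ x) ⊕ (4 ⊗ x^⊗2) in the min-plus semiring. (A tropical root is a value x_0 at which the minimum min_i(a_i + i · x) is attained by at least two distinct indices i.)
Roots: {-5, 4}

Each tropical root is a break point of the lower envelope of the lines y = a_i + i · x (there are 3 lines, with slopes 0, 1, ..., 2). Only the lines that attain the minimum somewhere contribute to roots; other lines are dominated. Here the surviving (envelope) indices are i = 2, i = 1, i = 0.
Intersections between consecutive envelope lines give the roots: for adjacent envelope indices i < j the intersection is x = (a_i − a_j) / (j − i). Reading off the sorted break points: {-5, 4}.
Verification: at each break x_0, at least two indices attain the minimum of min_i(a_i + i · x_0).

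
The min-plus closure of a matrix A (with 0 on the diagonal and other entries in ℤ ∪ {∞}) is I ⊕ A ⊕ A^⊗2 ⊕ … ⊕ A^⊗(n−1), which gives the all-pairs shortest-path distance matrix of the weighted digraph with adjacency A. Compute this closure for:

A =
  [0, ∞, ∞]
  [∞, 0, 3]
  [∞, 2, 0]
Closure =
  [0, ∞, ∞]
  [∞, 0, 3]
  [∞, 2, 0]

This is the Floyd-Warshall all-pairs shortest-path computation. For each intermediate vertex k = 0, 1, …, 2, update dist[i][j] ← min(dist[i][j], dist[i][k] + dist[k][j]). The final matrix gives, for each (i, j), the minimum total weight of any directed path from i to j (possibly empty when i = j).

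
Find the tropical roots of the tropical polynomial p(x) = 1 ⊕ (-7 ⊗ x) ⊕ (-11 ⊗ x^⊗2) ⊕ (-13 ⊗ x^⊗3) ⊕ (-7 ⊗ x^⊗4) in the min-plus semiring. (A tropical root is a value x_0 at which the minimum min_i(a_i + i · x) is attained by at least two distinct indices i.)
Roots: {-6, 2, 4, 8}

Each tropical root is a break point of the lower envelope of the lines y = a_i + i · x (there are 5 lines, with slopes 0, 1, ..., 4). Only the lines that attain the minimum somewhere contribute to roots; other lines are dominated. Here the surviving (envelope) indices are i = 4, i = 3, i = 2, i = 1, i = 0.
Intersections between consecutive envelope lines give the roots: for adjacent envelope indices i < j the intersection is x = (a_i − a_j) / (j − i). Reading off the sorted break points: {-6, 2, 4, 8}.
Verification: at each break x_0, at least two indices attain the minimum of min_i(a_i + i · x_0).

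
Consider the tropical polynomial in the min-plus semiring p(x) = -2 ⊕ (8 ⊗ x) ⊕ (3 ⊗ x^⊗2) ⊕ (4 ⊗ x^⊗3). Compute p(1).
p(1) = -2

A tropical monomial a ⊗ x^⊗i evaluates to a + i · x. Evaluating each term at x = 1:
  Term 0 contributes -2 + 0 · 1 = -2
  Term 1 contributes 8 + 1 · 1 = 9
  Term 2 contributes 3 + 2 · 1 = 5
  Term 3 contributes 4 + 3 · 1 = 7
p(1) = ⊕ of these = min[-2, 9, 5, 7] = -2.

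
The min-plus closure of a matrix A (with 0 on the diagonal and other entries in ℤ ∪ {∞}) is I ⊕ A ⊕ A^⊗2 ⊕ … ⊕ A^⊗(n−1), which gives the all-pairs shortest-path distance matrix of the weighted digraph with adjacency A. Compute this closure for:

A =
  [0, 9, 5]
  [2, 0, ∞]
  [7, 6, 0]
Closure =
  [0, 9, 5]
  [2, 0, 7]
  [7, 6, 0]

This is the Floyd-Warshall all-pairs shortest-path computation. For each intermediate vertex k = 0, 1, …, 2, update dist[i][j] ← min(dist[i][j], dist[i][k] + dist[k][j]). The final matrix gives, for each (i, j), the minimum total weight of any directed path from i to j (possibly empty when i = j).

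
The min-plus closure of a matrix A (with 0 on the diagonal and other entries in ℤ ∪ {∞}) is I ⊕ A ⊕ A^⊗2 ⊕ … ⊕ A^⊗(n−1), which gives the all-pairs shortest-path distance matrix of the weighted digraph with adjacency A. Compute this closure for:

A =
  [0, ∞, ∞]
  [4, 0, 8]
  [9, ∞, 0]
Closure =
  [0, ∞, ∞]
  [4, 0, 8]
  [9, ∞, 0]

This is the Floyd-Warshall all-pairs shortest-path computation. For each intermediate vertex k = 0, 1, …, 2, update dist[i][j] ← min(dist[i][j], dist[i][k] + dist[k][j]). The final matrix gives, for each (i, j), the minimum total weight of any directed path from i to j (possibly empty when i = j).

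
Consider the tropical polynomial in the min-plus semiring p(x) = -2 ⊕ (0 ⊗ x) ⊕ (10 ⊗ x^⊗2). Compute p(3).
p(3) = -2

A tropical monomial a ⊗ x^⊗i evaluates to a + i · x. Evaluating each term at x = 3:
  Term 0 contributes -2 + 0 · 3 = -2
  Term 1 contributes 0 + 1 · 3 = 3
  Term 2 contributes 10 + 2 · 3 = 16
p(3) = ⊕ of these = min[-2, 3, 16] = -2.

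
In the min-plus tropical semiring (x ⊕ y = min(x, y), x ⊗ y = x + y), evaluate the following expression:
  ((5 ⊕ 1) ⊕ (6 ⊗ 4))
((5 ⊕ 1) ⊕ (6 ⊗ 4)) = 1

Expand innermost to outermost. Recall ⊕ takes the minimum of its arguments and ⊗ takes their sum. Working out the expression ((5 ⊕ 1) ⊕ (6 ⊗ 4)) gives 1.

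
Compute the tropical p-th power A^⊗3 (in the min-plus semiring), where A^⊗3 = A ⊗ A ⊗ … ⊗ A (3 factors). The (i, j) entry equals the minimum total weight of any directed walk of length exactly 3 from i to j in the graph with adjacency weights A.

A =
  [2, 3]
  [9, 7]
A^⊗3 =
  [6, 7]
  [13, 14]

Each entry (A^⊗3)_ij equals the minimum over all length-3 walks i = v_0 → v_1 → … → v_3 = j of Σ_t A[v_t][v_{t+1}]. For example, for (i, j) = (0, 1) we minimise over 4 possible intermediate vertex sequences; the minimum is 7, attained along the walk 0 → 0 → 0 → 1.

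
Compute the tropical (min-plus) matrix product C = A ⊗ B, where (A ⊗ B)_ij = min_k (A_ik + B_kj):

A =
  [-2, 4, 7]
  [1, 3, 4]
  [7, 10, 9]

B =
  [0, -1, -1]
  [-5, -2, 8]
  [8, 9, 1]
A ⊗ B =
  [-2, -3, -3]
  [-2, 0, 0]
  [5, 6, 6]

Apply the min-plus product entry-by-entry:
  C[0][0] = min over k of (A[0][0] + B[0][0] = -2 + 0 = -2, A[0][1] + B[1][0] = 4 + -5 = -1, A[0][2] + B[2][0] = 7 + 8 = 15) = -2 (attained at k = 0)
  C[0][1] = min over k of (A[0][0] + B[0][1] = -2 + -1 = -3, A[0][1] + B[1][1] = 4 + -2 = 2, A[0][2] + B[2][1] = 7 + 9 = 16) = -3 (attained at k = 0)
  C[0][2] = min over k of (A[0][0] + B[0][2] = -2 + -1 = -3, A[0][1] + B[1][2] = 4 + 8 = 12, A[0][2] + B[2][2] = 7 + 1 = 8) = -3 (attained at k = 0)
  C[1][0] = min over k of (A[1][0] + B[0][0] = 1 + 0 = 1, A[1][1] + B[1][0] = 3 + -5 = -2, A[1][2] + B[2][0] = 4 + 8 = 12) = -2 (attained at k = 1)
  C[1][1] = min over k of (A[1][0] + B[0][1] = 1 + -1 = 0, A[1][1] + B[1][1] = 3 + -2 = 1, A[1][2] + B[2][1] = 4 + 9 = 13) = 0 (attained at k = 0)
  C[1][2] = min over k of (A[1][0] + B[0][2] = 1 + -1 = 0, A[1][1] + B[1][2] = 3 + 8 = 11, A[1][2] + B[2][2] = 4 + 1 = 5) = 0 (attained at k = 0)
  C[2][0] = min over k of (A[2][0] + B[0][0] = 7 + 0 = 7, A[2][1] + B[1][0] = 10 + -5 = 5, A[2][2] + B[2][0] = 9 + 8 = 17) = 5 (attained at k = 1)
  C[2][1] = min over k of (A[2][0] + B[0][1] = 7 + -1 = 6, A[2][1] + B[1][1] = 10 + -2 = 8, A[2][2] + B[2][1] = 9 + 9 = 18) = 6 (attained at k = 0)
  C[2][2] = min over k of (A[2][0] + B[0][2] = 7 + -1 = 6, A[2][1] + B[1][2] = 10 + 8 = 18, A[2][2] + B[2][2] = 9 + 1 = 10) = 6 (attained at k = 0)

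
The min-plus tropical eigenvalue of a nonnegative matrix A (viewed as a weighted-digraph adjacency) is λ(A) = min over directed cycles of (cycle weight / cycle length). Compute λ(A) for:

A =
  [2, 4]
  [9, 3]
λ(A) = 2

Enumerate directed cycles and compute their means (weight / length). Sample:
  cycle 0 → 0: weight = 2, length = 1, mean = 2/1 ≈ 2.000
  cycle 1 → 1: weight = 3, length = 1, mean = 3/1 ≈ 3.000
  cycle 0 → 1 → 0: weight = 13, length = 2, mean = 13/2 ≈ 6.500
  cycle 1 → 0 → 1: weight = 13, length = 2, mean = 13/2 ≈ 6.500
Minimum mean = 2.000, attained e.g. along the cycle 0 → 0 with weight 2 and length 1. So λ(A) = 2/1 = 2.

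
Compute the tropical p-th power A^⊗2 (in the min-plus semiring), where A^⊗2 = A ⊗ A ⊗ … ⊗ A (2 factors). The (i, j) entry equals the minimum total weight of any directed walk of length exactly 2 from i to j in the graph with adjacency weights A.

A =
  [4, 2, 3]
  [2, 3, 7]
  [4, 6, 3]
A^⊗2 =
  [4, 5, 6]
  [5, 4, 5]
  [7, 6, 6]

Each entry (A^⊗2)_ij equals the minimum over all length-2 walks i = v_0 → v_1 → … → v_2 = j of Σ_t A[v_t][v_{t+1}]. For example, for (i, j) = (0, 2) we minimise over 3 possible intermediate vertex sequences; the minimum is 6, attained along the walk 0 → 2 → 2.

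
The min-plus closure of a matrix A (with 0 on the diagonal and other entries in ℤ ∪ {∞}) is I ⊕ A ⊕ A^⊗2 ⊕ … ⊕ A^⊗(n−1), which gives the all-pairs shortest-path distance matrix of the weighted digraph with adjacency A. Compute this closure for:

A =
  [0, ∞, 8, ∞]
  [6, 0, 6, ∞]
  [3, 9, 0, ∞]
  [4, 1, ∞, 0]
Closure =
  [0, 17, 8, ∞]
  [6, 0, 6, ∞]
  [3, 9, 0, ∞]
  [4, 1, 7, 0]

This is the Floyd-Warshall all-pairs shortest-path computation. For each intermediate vertex k = 0, 1, …, 3, update dist[i][j] ← min(dist[i][j], dist[i][k] + dist[k][j]). The final matrix gives, for each (i, j), the minimum total weight of any directed path from i to j (possibly empty when i = j).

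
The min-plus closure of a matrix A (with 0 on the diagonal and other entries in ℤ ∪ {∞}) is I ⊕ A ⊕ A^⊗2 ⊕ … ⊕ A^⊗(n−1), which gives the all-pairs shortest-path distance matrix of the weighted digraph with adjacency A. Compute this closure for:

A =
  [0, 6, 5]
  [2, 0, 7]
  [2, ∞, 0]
Closure =
  [0, 6, 5]
  [2, 0, 7]
  [2, 8, 0]

This is the Floyd-Warshall all-pairs shortest-path computation. For each intermediate vertex k = 0, 1, …, 2, update dist[i][j] ← min(dist[i][j], dist[i][k] + dist[k][j]). The final matrix gives, for each (i, j), the minimum total weight of any directed path from i to j (possibly empty when i = j).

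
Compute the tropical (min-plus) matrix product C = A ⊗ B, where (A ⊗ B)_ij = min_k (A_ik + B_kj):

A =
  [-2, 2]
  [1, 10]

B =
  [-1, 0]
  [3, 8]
A ⊗ B =
  [-3, -2]
  [0, 1]

Apply the min-plus product entry-by-entry:
  C[0][0] = min over k of (A[0][0] + B[0][0] = -2 + -1 = -3, A[0][1] + B[1][0] = 2 + 3 = 5) = -3 (attained at k = 0)
  C[0][1] = min over k of (A[0][0] + B[0][1] = -2 + 0 = -2, A[0][1] + B[1][1] = 2 + 8 = 10) = -2 (attained at k = 0)
  C[1][0] = min over k of (A[1][0] + B[0][0] = 1 + -1 = 0, A[1][1] + B[1][0] = 10 + 3 = 13) = 0 (attained at k = 0)
  C[1][1] = min over k of (A[1][0] + B[0][1] = 1 + 0 = 1, A[1][1] + B[1][1] = 10 + 8 = 18) = 1 (attained at k = 0)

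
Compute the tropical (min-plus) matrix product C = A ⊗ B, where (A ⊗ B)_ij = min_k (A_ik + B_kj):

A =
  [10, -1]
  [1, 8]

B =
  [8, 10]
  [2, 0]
A ⊗ B =
  [1, -1]
  [9, 8]

Apply the min-plus product entry-by-entry:
  C[0][0] = min over k of (A[0][0] + B[0][0] = 10 + 8 = 18, A[0][1] + B[1][0] = -1 + 2 = 1) = 1 (attained at k = 1)
  C[0][1] = min over k of (A[0][0] + B[0][1] = 10 + 10 = 20, A[0][1] + B[1][1] = -1 + 0 = -1) = -1 (attained at k = 1)
  C[1][0] = min over k of (A[1][0] + B[0][0] = 1 + 8 = 9, A[1][1] + B[1][0] = 8 + 2 = 10) = 9 (attained at k = 0)
  C[1][1] = min over k of (A[1][0] + B[0][1] = 1 + 10 = 11, A[1][1] + B[1][1] = 8 + 0 = 8) = 8 (attained at k = 1)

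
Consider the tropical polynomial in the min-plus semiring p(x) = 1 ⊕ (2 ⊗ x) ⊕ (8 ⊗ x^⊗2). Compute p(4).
p(4) = 1

A tropical monomial a ⊗ x^⊗i evaluates to a + i · x. Evaluating each term at x = 4:
  Term 0 contributes 1 + 0 · 4 = 1
  Term 1 contributes 2 + 1 · 4 = 6
  Term 2 contributes 8 + 2 · 4 = 16
p(4) = ⊕ of these = min[1, 6, 16] = 1.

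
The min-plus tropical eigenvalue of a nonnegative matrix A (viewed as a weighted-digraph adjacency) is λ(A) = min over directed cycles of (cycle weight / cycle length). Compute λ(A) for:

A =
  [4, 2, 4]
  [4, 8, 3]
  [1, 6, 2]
λ(A) = 2

Enumerate directed cycles and compute their means (weight / length). Sample:
  cycle 0 → 0: weight = 4, length = 1, mean = 4/1 ≈ 4.000
  cycle 1 → 1: weight = 8, length = 1, mean = 8/1 ≈ 8.000
  cycle 2 → 2: weight = 2, length = 1, mean = 2/1 ≈ 2.000
  cycle 0 → 1 → 0: weight = 6, length = 2, mean = 6/2 ≈ 3.000
  cycle 0 → 2 → 0: weight = 5, length = 2, mean = 5/2 ≈ 2.500
  cycle 1 → 0 → 1: weight = 6, length = 2, mean = 6/2 ≈ 3.000
Minimum mean = 2.000, attained e.g. along the cycle 2 → 2 with weight 2 and length 1. So λ(A) = 2/1 = 2.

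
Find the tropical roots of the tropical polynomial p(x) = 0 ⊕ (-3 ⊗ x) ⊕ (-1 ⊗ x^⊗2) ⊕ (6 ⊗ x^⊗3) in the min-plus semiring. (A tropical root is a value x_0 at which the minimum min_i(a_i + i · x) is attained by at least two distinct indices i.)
Roots: {-7, -2, 3}

Each tropical root is a break point of the lower envelope of the lines y = a_i + i · x (there are 4 lines, with slopes 0, 1, ..., 3). Only the lines that attain the minimum somewhere contribute to roots; other lines are dominated. Here the surviving (envelope) indices are i = 3, i = 2, i = 1, i = 0.
Intersections between consecutive envelope lines give the roots: for adjacent envelope indices i < j the intersection is x = (a_i − a_j) / (j − i). Reading off the sorted break points: {-7, -2, 3}.
Verification: at each break x_0, at least two indices attain the minimum of min_i(a_i + i · x_0).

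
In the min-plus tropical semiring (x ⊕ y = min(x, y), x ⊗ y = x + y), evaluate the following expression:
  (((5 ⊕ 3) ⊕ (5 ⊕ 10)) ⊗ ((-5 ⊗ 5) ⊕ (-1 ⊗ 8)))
(((5 ⊕ 3) ⊕ (5 ⊕ 10)) ⊗ ((-5 ⊗ 5) ⊕ (-1 ⊗ 8))) = 3

Expand innermost to outermost. Recall ⊕ takes the minimum of its arguments and ⊗ takes their sum. Working out the expression (((5 ⊕ 3) ⊕ (5 ⊕ 10)) ⊗ ((-5 ⊗ 5) ⊕ (-1 ⊗ 8))) gives 3.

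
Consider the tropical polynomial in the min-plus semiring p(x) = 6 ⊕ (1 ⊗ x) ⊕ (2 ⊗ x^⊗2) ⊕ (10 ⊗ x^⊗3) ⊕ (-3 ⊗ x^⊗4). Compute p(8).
p(8) = 6

A tropical monomial a ⊗ x^⊗i evaluates to a + i · x. Evaluating each term at x = 8:
  Term 0 contributes 6 + 0 · 8 = 6
  Term 1 contributes 1 + 1 · 8 = 9
  Term 2 contributes 2 + 2 · 8 = 18
  Term 3 contributes 10 + 3 · 8 = 34
  Term 4 contributes -3 + 4 · 8 = 29
p(8) = ⊕ of these = min[6, 9, 18, 34, 29] = 6.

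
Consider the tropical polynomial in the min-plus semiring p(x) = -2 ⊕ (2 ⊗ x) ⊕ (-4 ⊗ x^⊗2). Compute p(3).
p(3) = -2

A tropical monomial a ⊗ x^⊗i evaluates to a + i · x. Evaluating each term at x = 3:
  Term 0 contributes -2 + 0 · 3 = -2
  Term 1 contributes 2 + 1 · 3 = 5
  Term 2 contributes -4 + 2 · 3 = 2
p(3) = ⊕ of these = min[-2, 5, 2] = -2.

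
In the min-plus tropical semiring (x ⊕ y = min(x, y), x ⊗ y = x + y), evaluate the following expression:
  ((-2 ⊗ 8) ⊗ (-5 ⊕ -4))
((-2 ⊗ 8) ⊗ (-5 ⊕ -4)) = 1

Expand innermost to outermost. Recall ⊕ takes the minimum of its arguments and ⊗ takes their sum. Working out the expression ((-2 ⊗ 8) ⊗ (-5 ⊕ -4)) gives 1.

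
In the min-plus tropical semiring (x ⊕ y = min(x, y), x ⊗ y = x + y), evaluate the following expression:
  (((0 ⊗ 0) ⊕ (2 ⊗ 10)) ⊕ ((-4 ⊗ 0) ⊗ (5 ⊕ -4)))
(((0 ⊗ 0) ⊕ (2 ⊗ 10)) ⊕ ((-4 ⊗ 0) ⊗ (5 ⊕ -4))) = -8

Expand innermost to outermost. Recall ⊕ takes the minimum of its arguments and ⊗ takes their sum. Working out the expression (((0 ⊗ 0) ⊕ (2 ⊗ 10)) ⊕ ((-4 ⊗ 0) ⊗ (5 ⊕ -4))) gives -8.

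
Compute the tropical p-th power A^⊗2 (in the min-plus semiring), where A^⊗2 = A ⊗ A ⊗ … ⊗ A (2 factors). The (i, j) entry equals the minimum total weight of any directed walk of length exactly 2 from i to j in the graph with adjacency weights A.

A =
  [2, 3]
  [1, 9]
A^⊗2 =
  [4, 5]
  [3, 4]

Each entry (A^⊗2)_ij equals the minimum over all length-2 walks i = v_0 → v_1 → … → v_2 = j of Σ_t A[v_t][v_{t+1}]. For example, for (i, j) = (0, 1) we minimise over 2 possible intermediate vertex sequences; the minimum is 5, attained along the walk 0 → 0 → 1.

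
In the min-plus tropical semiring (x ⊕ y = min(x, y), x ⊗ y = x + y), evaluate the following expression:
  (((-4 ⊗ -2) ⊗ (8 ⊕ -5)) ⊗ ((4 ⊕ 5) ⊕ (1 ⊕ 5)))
(((-4 ⊗ -2) ⊗ (8 ⊕ -5)) ⊗ ((4 ⊕ 5) ⊕ (1 ⊕ 5))) = -10

Expand innermost to outermost. Recall ⊕ takes the minimum of its arguments and ⊗ takes their sum. Working out the expression (((-4 ⊗ -2) ⊗ (8 ⊕ -5)) ⊗ ((4 ⊕ 5) ⊕ (1 ⊕ 5))) gives -10.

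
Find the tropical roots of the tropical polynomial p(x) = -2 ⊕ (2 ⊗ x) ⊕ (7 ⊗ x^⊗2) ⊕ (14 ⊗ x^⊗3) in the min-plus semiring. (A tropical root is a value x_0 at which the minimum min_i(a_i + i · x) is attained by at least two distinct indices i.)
Roots: {-7, -5, -4}

Each tropical root is a break point of the lower envelope of the lines y = a_i + i · x (there are 4 lines, with slopes 0, 1, ..., 3). Only the lines that attain the minimum somewhere contribute to roots; other lines are dominated. Here the surviving (envelope) indices are i = 3, i = 2, i = 1, i = 0.
Intersections between consecutive envelope lines give the roots: for adjacent envelope indices i < j the intersection is x = (a_i − a_j) / (j − i). Reading off the sorted break points: {-7, -5, -4}.
Verification: at each break x_0, at least two indices attain the minimum of min_i(a_i + i · x_0).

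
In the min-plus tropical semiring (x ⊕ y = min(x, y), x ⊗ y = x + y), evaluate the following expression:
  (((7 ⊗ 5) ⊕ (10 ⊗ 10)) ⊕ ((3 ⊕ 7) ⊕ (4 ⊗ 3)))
(((7 ⊗ 5) ⊕ (10 ⊗ 10)) ⊕ ((3 ⊕ 7) ⊕ (4 ⊗ 3))) = 3

Expand innermost to outermost. Recall ⊕ takes the minimum of its arguments and ⊗ takes their sum. Working out the expression (((7 ⊗ 5) ⊕ (10 ⊗ 10)) ⊕ ((3 ⊕ 7) ⊕ (4 ⊗ 3))) gives 3.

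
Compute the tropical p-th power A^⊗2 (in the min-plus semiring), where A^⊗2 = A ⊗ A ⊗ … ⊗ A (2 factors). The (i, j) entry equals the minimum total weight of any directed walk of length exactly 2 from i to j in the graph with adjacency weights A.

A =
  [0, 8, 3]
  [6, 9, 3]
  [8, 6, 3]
A^⊗2 =
  [0, 8, 3]
  [6, 9, 6]
  [8, 9, 6]

Each entry (A^⊗2)_ij equals the minimum over all length-2 walks i = v_0 → v_1 → … → v_2 = j of Σ_t A[v_t][v_{t+1}]. For example, for (i, j) = (0, 2) we minimise over 3 possible intermediate vertex sequences; the minimum is 3, attained along the walk 0 → 0 → 2.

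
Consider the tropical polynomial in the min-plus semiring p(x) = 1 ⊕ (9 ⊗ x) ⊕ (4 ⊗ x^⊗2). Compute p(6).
p(6) = 1

A tropical monomial a ⊗ x^⊗i evaluates to a + i · x. Evaluating each term at x = 6:
  Term 0 contributes 1 + 0 · 6 = 1
  Term 1 contributes 9 + 1 · 6 = 15
  Term 2 contributes 4 + 2 · 6 = 16
p(6) = ⊕ of these = min[1, 15, 16] = 1.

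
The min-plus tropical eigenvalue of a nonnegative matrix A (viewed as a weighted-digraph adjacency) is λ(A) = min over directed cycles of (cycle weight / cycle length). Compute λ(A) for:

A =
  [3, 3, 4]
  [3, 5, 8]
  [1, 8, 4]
λ(A) = 5/2

Enumerate directed cycles and compute their means (weight / length). Sample:
  cycle 0 → 0: weight = 3, length = 1, mean = 3/1 ≈ 3.000
  cycle 1 → 1: weight = 5, length = 1, mean = 5/1 ≈ 5.000
  cycle 2 → 2: weight = 4, length = 1, mean = 4/1 ≈ 4.000
  cycle 0 → 1 → 0: weight = 6, length = 2, mean = 6/2 ≈ 3.000
  cycle 0 → 2 → 0: weight = 5, length = 2, mean = 5/2 ≈ 2.500
  cycle 1 → 0 → 1: weight = 6, length = 2, mean = 6/2 ≈ 3.000
Minimum mean = 2.500, attained e.g. along the cycle 0 → 2 → 0 with weight 5 and length 2. So λ(A) = 5/2 = 5/2.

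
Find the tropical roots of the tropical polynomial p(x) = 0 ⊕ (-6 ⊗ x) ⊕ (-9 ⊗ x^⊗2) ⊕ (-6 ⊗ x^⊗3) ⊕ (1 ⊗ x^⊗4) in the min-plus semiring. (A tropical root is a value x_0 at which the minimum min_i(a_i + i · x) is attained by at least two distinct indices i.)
Roots: {-7, -3, 3, 6}

Each tropical root is a break point of the lower envelope of the lines y = a_i + i · x (there are 5 lines, with slopes 0, 1, ..., 4). Only the lines that attain the minimum somewhere contribute to roots; other lines are dominated. Here the surviving (envelope) indices are i = 4, i = 3, i = 2, i = 1, i = 0.
Intersections between consecutive envelope lines give the roots: for adjacent envelope indices i < j the intersection is x = (a_i − a_j) / (j − i). Reading off the sorted break points: {-7, -3, 3, 6}.
Verification: at each break x_0, at least two indices attain the minimum of min_i(a_i + i · x_0).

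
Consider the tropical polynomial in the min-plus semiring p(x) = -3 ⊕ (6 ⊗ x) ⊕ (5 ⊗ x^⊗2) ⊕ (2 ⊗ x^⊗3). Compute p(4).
p(4) = -3

A tropical monomial a ⊗ x^⊗i evaluates to a + i · x. Evaluating each term at x = 4:
  Term 0 contributes -3 + 0 · 4 = -3
  Term 1 contributes 6 + 1 · 4 = 10
  Term 2 contributes 5 + 2 · 4 = 13
  Term 3 contributes 2 + 3 · 4 = 14
p(4) = ⊕ of these = min[-3, 10, 13, 14] = -3.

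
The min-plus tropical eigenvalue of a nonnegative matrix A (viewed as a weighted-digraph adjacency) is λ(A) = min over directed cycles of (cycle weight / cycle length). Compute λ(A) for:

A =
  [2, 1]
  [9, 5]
λ(A) = 2

Enumerate directed cycles and compute their means (weight / length). Sample:
  cycle 0 → 0: weight = 2, length = 1, mean = 2/1 ≈ 2.000
  cycle 1 → 1: weight = 5, length = 1, mean = 5/1 ≈ 5.000
  cycle 0 → 1 → 0: weight = 10, length = 2, mean = 10/2 ≈ 5.000
  cycle 1 → 0 → 1: weight = 10, length = 2, mean = 10/2 ≈ 5.000
Minimum mean = 2.000, attained e.g. along the cycle 0 → 0 with weight 2 and length 1. So λ(A) = 2/1 = 2.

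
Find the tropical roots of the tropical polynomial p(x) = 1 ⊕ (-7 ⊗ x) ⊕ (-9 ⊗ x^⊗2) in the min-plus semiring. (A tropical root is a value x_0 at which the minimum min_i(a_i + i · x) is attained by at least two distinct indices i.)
Roots: {2, 8}

Each tropical root is a break point of the lower envelope of the lines y = a_i + i · x (there are 3 lines, with slopes 0, 1, ..., 2). Only the lines that attain the minimum somewhere contribute to roots; other lines are dominated. Here the surviving (envelope) indices are i = 2, i = 1, i = 0.
Intersections between consecutive envelope lines give the roots: for adjacent envelope indices i < j the intersection is x = (a_i − a_j) / (j − i). Reading off the sorted break points: {2, 8}.
Verification: at each break x_0, at least two indices attain the minimum of min_i(a_i + i · x_0).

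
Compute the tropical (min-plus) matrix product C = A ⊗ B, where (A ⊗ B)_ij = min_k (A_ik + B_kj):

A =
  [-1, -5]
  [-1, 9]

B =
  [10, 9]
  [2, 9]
A ⊗ B =
  [-3, 4]
  [9, 8]

Apply the min-plus product entry-by-entry:
  C[0][0] = min over k of (A[0][0] + B[0][0] = -1 + 10 = 9, A[0][1] + B[1][0] = -5 + 2 = -3) = -3 (attained at k = 1)
  C[0][1] = min over k of (A[0][0] + B[0][1] = -1 + 9 = 8, A[0][1] + B[1][1] = -5 + 9 = 4) = 4 (attained at k = 1)
  C[1][0] = min over k of (A[1][0] + B[0][0] = -1 + 10 = 9, A[1][1] + B[1][0] = 9 + 2 = 11) = 9 (attained at k = 0)
  C[1][1] = min over k of (A[1][0] + B[0][1] = -1 + 9 = 8, A[1][1] + B[1][1] = 9 + 9 = 18) = 8 (attained at k = 0)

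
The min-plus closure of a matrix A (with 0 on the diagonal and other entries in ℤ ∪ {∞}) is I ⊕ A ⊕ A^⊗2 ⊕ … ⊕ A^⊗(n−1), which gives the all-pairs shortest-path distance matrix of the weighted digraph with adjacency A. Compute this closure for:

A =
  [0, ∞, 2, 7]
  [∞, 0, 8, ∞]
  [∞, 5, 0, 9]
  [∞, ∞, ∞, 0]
Closure =
  [0, 7, 2, 7]
  [∞, 0, 8, 17]
  [∞, 5, 0, 9]
  [∞, ∞, ∞, 0]

This is the Floyd-Warshall all-pairs shortest-path computation. For each intermediate vertex k = 0, 1, …, 3, update dist[i][j] ← min(dist[i][j], dist[i][k] + dist[k][j]). The final matrix gives, for each (i, j), the minimum total weight of any directed path from i to j (possibly empty when i = j).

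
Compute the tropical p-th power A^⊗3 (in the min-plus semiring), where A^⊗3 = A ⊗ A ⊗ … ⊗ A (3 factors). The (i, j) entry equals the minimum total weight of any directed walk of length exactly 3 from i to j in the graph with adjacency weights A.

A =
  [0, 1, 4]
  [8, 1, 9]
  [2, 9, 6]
A^⊗3 =
  [0, 1, 4]
  [8, 3, 11]
  [2, 3, 6]

Each entry (A^⊗3)_ij equals the minimum over all length-3 walks i = v_0 → v_1 → … → v_3 = j of Σ_t A[v_t][v_{t+1}]. For example, for (i, j) = (0, 2) we minimise over 9 possible intermediate vertex sequences; the minimum is 4, attained along the walk 0 → 0 → 0 → 2.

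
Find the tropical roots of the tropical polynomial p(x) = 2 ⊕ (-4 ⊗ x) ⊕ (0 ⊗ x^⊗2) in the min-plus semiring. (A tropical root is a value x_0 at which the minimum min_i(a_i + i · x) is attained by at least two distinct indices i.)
Roots: {-4, 6}

Each tropical root is a break point of the lower envelope of the lines y = a_i + i · x (there are 3 lines, with slopes 0, 1, ..., 2). Only the lines that attain the minimum somewhere contribute to roots; other lines are dominated. Here the surviving (envelope) indices are i = 2, i = 1, i = 0.
Intersections between consecutive envelope lines give the roots: for adjacent envelope indices i < j the intersection is x = (a_i − a_j) / (j − i). Reading off the sorted break points: {-4, 6}.
Verification: at each break x_0, at least two indices attain the minimum of min_i(a_i + i · x_0).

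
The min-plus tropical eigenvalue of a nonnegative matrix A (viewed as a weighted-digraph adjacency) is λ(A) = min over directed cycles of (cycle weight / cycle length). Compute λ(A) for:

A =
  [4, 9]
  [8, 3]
λ(A) = 3

Enumerate directed cycles and compute their means (weight / length). Sample:
  cycle 0 → 0: weight = 4, length = 1, mean = 4/1 ≈ 4.000
  cycle 1 → 1: weight = 3, length = 1, mean = 3/1 ≈ 3.000
  cycle 0 → 1 → 0: weight = 17, length = 2, mean = 17/2 ≈ 8.500
  cycle 1 → 0 → 1: weight = 17, length = 2, mean = 17/2 ≈ 8.500
Minimum mean = 3.000, attained e.g. along the cycle 1 → 1 with weight 3 and length 1. So λ(A) = 3/1 = 3.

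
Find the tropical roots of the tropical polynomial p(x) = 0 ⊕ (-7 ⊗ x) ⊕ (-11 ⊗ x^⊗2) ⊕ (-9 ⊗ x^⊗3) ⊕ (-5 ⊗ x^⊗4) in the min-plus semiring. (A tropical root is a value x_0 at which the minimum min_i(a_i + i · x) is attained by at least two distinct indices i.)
Roots: {-4, -2, 4, 7}

Each tropical root is a break point of the lower envelope of the lines y = a_i + i · x (there are 5 lines, with slopes 0, 1, ..., 4). Only the lines that attain the minimum somewhere contribute to roots; other lines are dominated. Here the surviving (envelope) indices are i = 4, i = 3, i = 2, i = 1, i = 0.
Intersections between consecutive envelope lines give the roots: for adjacent envelope indices i < j the intersection is x = (a_i − a_j) / (j − i). Reading off the sorted break points: {-4, -2, 4, 7}.
Verification: at each break x_0, at least two indices attain the minimum of min_i(a_i + i · x_0).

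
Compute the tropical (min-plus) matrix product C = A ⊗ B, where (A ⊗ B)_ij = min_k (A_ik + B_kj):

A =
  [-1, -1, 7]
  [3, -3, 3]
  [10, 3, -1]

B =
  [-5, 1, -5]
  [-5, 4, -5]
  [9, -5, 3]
A ⊗ B =
  [-6, 0, -6]
  [-8, -2, -8]
  [-2, -6, -2]

Apply the min-plus product entry-by-entry:
  C[0][0] = min over k of (A[0][0] + B[0][0] = -1 + -5 = -6, A[0][1] + B[1][0] = -1 + -5 = -6, A[0][2] + B[2][0] = 7 + 9 = 16) = -6 (attained at k = 0)
  C[0][1] = min over k of (A[0][0] + B[0][1] = -1 + 1 = 0, A[0][1] + B[1][1] = -1 + 4 = 3, A[0][2] + B[2][1] = 7 + -5 = 2) = 0 (attained at k = 0)
  C[0][2] = min over k of (A[0][0] + B[0][2] = -1 + -5 = -6, A[0][1] + B[1][2] = -1 + -5 = -6, A[0][2] + B[2][2] = 7 + 3 = 10) = -6 (attained at k = 0)
  C[1][0] = min over k of (A[1][0] + B[0][0] = 3 + -5 = -2, A[1][1] + B[1][0] = -3 + -5 = -8, A[1][2] + B[2][0] = 3 + 9 = 12) = -8 (attained at k = 1)
  C[1][1] = min over k of (A[1][0] + B[0][1] = 3 + 1 = 4, A[1][1] + B[1][1] = -3 + 4 = 1, A[1][2] + B[2][1] = 3 + -5 = -2) = -2 (attained at k = 2)
  C[1][2] = min over k of (A[1][0] + B[0][2] = 3 + -5 = -2, A[1][1] + B[1][2] = -3 + -5 = -8, A[1][2] + B[2][2] = 3 + 3 = 6) = -8 (attained at k = 1)
  C[2][0] = min over k of (A[2][0] + B[0][0] = 10 + -5 = 5, A[2][1] + B[1][0] = 3 + -5 = -2, A[2][2] + B[2][0] = -1 + 9 = 8) = -2 (attained at k = 1)
  C[2][1] = min over k of (A[2][0] + B[0][1] = 10 + 1 = 11, A[2][1] + B[1][1] = 3 + 4 = 7, A[2][2] + B[2][1] = -1 + -5 = -6) = -6 (attained at k = 2)
  C[2][2] = min over k of (A[2][0] + B[0][2] = 10 + -5 = 5, A[2][1] + B[1][2] = 3 + -5 = -2, A[2][2] + B[2][2] = -1 + 3 = 2) = -2 (attained at k = 1)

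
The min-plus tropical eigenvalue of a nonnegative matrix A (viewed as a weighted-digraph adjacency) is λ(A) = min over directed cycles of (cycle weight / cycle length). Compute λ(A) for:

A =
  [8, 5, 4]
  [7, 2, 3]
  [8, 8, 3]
λ(A) = 2

Enumerate directed cycles and compute their means (weight / length). Sample:
  cycle 0 → 0: weight = 8, length = 1, mean = 8/1 ≈ 8.000
  cycle 1 → 1: weight = 2, length = 1, mean = 2/1 ≈ 2.000
  cycle 2 → 2: weight = 3, length = 1, mean = 3/1 ≈ 3.000
  cycle 0 → 1 → 0: weight = 12, length = 2, mean = 12/2 ≈ 6.000
  cycle 0 → 2 → 0: weight = 12, length = 2, mean = 12/2 ≈ 6.000
  cycle 1 → 0 → 1: weight = 12, length = 2, mean = 12/2 ≈ 6.000
Minimum mean = 2.000, attained e.g. along the cycle 1 → 1 with weight 2 and length 1. So λ(A) = 2/1 = 2.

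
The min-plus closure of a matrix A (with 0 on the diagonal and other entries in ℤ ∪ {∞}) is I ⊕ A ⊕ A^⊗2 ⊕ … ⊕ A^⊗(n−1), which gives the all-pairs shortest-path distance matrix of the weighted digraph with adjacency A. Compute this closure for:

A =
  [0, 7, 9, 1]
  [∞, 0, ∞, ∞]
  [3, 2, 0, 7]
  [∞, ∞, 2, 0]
Closure =
  [0, 5, 3, 1]
  [∞, 0, ∞, ∞]
  [3, 2, 0, 4]
  [5, 4, 2, 0]

This is the Floyd-Warshall all-pairs shortest-path computation. For each intermediate vertex k = 0, 1, …, 3, update dist[i][j] ← min(dist[i][j], dist[i][k] + dist[k][j]). The final matrix gives, for each (i, j), the minimum total weight of any directed path from i to j (possibly empty when i = j).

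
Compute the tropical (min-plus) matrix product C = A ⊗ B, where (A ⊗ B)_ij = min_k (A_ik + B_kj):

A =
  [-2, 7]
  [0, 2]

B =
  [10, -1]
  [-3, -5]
A ⊗ B =
  [4, -3]
  [-1, -3]

Apply the min-plus product entry-by-entry:
  C[0][0] = min over k of (A[0][0] + B[0][0] = -2 + 10 = 8, A[0][1] + B[1][0] = 7 + -3 = 4) = 4 (attained at k = 1)
  C[0][1] = min over k of (A[0][0] + B[0][1] = -2 + -1 = -3, A[0][1] + B[1][1] = 7 + -5 = 2) = -3 (attained at k = 0)
  C[1][0] = min over k of (A[1][0] + B[0][0] = 0 + 10 = 10, A[1][1] + B[1][0] = 2 + -3 = -1) = -1 (attained at k = 1)
  C[1][1] = min over k of (A[1][0] + B[0][1] = 0 + -1 = -1, A[1][1] + B[1][1] = 2 + -5 = -3) = -3 (attained at k = 1)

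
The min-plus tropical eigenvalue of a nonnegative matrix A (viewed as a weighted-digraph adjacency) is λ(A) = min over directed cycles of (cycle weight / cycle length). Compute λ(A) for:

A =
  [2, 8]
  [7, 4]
λ(A) = 2

Enumerate directed cycles and compute their means (weight / length). Sample:
  cycle 0 → 0: weight = 2, length = 1, mean = 2/1 ≈ 2.000
  cycle 1 → 1: weight = 4, length = 1, mean = 4/1 ≈ 4.000
  cycle 0 → 1 → 0: weight = 15, length = 2, mean = 15/2 ≈ 7.500
  cycle 1 → 0 → 1: weight = 15, length = 2, mean = 15/2 ≈ 7.500
Minimum mean = 2.000, attained e.g. along the cycle 0 → 0 with weight 2 and length 1. So λ(A) = 2/1 = 2.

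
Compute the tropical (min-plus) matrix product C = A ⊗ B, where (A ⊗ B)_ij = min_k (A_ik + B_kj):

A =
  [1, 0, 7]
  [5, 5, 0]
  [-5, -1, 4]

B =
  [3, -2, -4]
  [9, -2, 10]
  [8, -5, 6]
A ⊗ B =
  [4, -2, -3]
  [8, -5, 1]
  [-2, -7, -9]

Apply the min-plus product entry-by-entry:
  C[0][0] = min over k of (A[0][0] + B[0][0] = 1 + 3 = 4, A[0][1] + B[1][0] = 0 + 9 = 9, A[0][2] + B[2][0] = 7 + 8 = 15) = 4 (attained at k = 0)
  C[0][1] = min over k of (A[0][0] + B[0][1] = 1 + -2 = -1, A[0][1] + B[1][1] = 0 + -2 = -2, A[0][2] + B[2][1] = 7 + -5 = 2) = -2 (attained at k = 1)
  C[0][2] = min over k of (A[0][0] + B[0][2] = 1 + -4 = -3, A[0][1] + B[1][2] = 0 + 10 = 10, A[0][2] + B[2][2] = 7 + 6 = 13) = -3 (attained at k = 0)
  C[1][0] = min over k of (A[1][0] + B[0][0] = 5 + 3 = 8, A[1][1] + B[1][0] = 5 + 9 = 14, A[1][2] + B[2][0] = 0 + 8 = 8) = 8 (attained at k = 0)
  C[1][1] = min over k of (A[1][0] + B[0][1] = 5 + -2 = 3, A[1][1] + B[1][1] = 5 + -2 = 3, A[1][2] + B[2][1] = 0 + -5 = -5) = -5 (attained at k = 2)
  C[1][2] = min over k of (A[1][0] + B[0][2] = 5 + -4 = 1, A[1][1] + B[1][2] = 5 + 10 = 15, A[1][2] + B[2][2] = 0 + 6 = 6) = 1 (attained at k = 0)
  C[2][0] = min over k of (A[2][0] + B[0][0] = -5 + 3 = -2, A[2][1] + B[1][0] = -1 + 9 = 8, A[2][2] + B[2][0] = 4 + 8 = 12) = -2 (attained at k = 0)
  C[2][1] = min over k of (A[2][0] + B[0][1] = -5 + -2 = -7, A[2][1] + B[1][1] = -1 + -2 = -3, A[2][2] + B[2][1] = 4 + -5 = -1) = -7 (attained at k = 0)
  C[2][2] = min over k of (A[2][0] + B[0][2] = -5 + -4 = -9, A[2][1] + B[1][2] = -1 + 10 = 9, A[2][2] + B[2][2] = 4 + 6 = 10) = -9 (attained at k = 0)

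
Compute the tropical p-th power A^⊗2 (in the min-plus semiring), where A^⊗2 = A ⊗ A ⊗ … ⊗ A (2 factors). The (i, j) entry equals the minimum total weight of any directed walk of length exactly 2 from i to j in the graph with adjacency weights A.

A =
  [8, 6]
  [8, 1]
A^⊗2 =
  [14, 7]
  [9, 2]

Each entry (A^⊗2)_ij equals the minimum over all length-2 walks i = v_0 → v_1 → … → v_2 = j of Σ_t A[v_t][v_{t+1}]. For example, for (i, j) = (0, 1) we minimise over 2 possible intermediate vertex sequences; the minimum is 7, attained along the walk 0 → 1 → 1.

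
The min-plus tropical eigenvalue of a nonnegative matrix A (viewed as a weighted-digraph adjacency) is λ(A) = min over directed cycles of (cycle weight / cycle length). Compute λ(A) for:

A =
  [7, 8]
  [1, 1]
λ(A) = 1

Enumerate directed cycles and compute their means (weight / length). Sample:
  cycle 0 → 0: weight = 7, length = 1, mean = 7/1 ≈ 7.000
  cycle 1 → 1: weight = 1, length = 1, mean = 1/1 ≈ 1.000
  cycle 0 → 1 → 0: weight = 9, length = 2, mean = 9/2 ≈ 4.500
  cycle 1 → 0 → 1: weight = 9, length = 2, mean = 9/2 ≈ 4.500
Minimum mean = 1.000, attained e.g. along the cycle 1 → 1 with weight 1 and length 1. So λ(A) = 1/1 = 1.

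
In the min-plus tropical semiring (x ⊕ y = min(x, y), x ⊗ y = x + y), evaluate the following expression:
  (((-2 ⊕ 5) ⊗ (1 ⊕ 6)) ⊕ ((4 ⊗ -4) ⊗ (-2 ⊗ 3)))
(((-2 ⊕ 5) ⊗ (1 ⊕ 6)) ⊕ ((4 ⊗ -4) ⊗ (-2 ⊗ 3))) = -1

Expand innermost to outermost. Recall ⊕ takes the minimum of its arguments and ⊗ takes their sum. Working out the expression (((-2 ⊕ 5) ⊗ (1 ⊕ 6)) ⊕ ((4 ⊗ -4) ⊗ (-2 ⊗ 3))) gives -1.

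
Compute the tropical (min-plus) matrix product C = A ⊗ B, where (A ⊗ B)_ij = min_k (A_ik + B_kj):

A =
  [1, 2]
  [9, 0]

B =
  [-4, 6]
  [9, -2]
A ⊗ B =
  [-3, 0]
  [5, -2]

Apply the min-plus product entry-by-entry:
  C[0][0] = min over k of (A[0][0] + B[0][0] = 1 + -4 = -3, A[0][1] + B[1][0] = 2 + 9 = 11) = -3 (attained at k = 0)
  C[0][1] = min over k of (A[0][0] + B[0][1] = 1 + 6 = 7, A[0][1] + B[1][1] = 2 + -2 = 0) = 0 (attained at k = 1)
  C[1][0] = min over k of (A[1][0] + B[0][0] = 9 + -4 = 5, A[1][1] + B[1][0] = 0 + 9 = 9) = 5 (attained at k = 0)
  C[1][1] = min over k of (A[1][0] + B[0][1] = 9 + 6 = 15, A[1][1] + B[1][1] = 0 + -2 = -2) = -2 (attained at k = 1)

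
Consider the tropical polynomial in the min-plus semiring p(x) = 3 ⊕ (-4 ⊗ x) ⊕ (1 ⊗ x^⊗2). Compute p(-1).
p(-1) = -5

A tropical monomial a ⊗ x^⊗i evaluates to a + i · x. Evaluating each term at x = -1:
  Term 0 contributes 3 + 0 · -1 = 3
  Term 1 contributes -4 + 1 · -1 = -5
  Term 2 contributes 1 + 2 · -1 = -1
p(-1) = ⊕ of these = min[3, -5, -1] = -5.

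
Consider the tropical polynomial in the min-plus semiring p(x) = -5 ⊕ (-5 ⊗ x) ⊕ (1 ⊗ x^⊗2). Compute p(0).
p(0) = -5

A tropical monomial a ⊗ x^⊗i evaluates to a + i · x. Evaluating each term at x = 0:
  Term 0 contributes -5 + 0 · 0 = -5
  Term 1 contributes -5 + 1 · 0 = -5
  Term 2 contributes 1 + 2 · 0 = 1
p(0) = ⊕ of these = min[-5, -5, 1] = -5.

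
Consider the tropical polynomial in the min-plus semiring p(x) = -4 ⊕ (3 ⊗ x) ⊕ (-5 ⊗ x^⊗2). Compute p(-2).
p(-2) = -9

A tropical monomial a ⊗ x^⊗i evaluates to a + i · x. Evaluating each term at x = -2:
  Term 0 contributes -4 + 0 · -2 = -4
  Term 1 contributes 3 + 1 · -2 = 1
  Term 2 contributes -5 + 2 · -2 = -9
p(-2) = ⊕ of these = min[-4, 1, -9] = -9.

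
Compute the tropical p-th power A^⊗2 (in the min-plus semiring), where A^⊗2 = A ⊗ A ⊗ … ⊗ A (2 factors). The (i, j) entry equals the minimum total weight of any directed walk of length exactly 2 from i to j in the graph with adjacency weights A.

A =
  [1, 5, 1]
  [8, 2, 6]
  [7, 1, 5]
A^⊗2 =
  [2, 2, 2]
  [9, 4, 8]
  [8, 3, 7]

Each entry (A^⊗2)_ij equals the minimum over all length-2 walks i = v_0 → v_1 → … → v_2 = j of Σ_t A[v_t][v_{t+1}]. For example, for (i, j) = (0, 2) we minimise over 3 possible intermediate vertex sequences; the minimum is 2, attained along the walk 0 → 0 → 2.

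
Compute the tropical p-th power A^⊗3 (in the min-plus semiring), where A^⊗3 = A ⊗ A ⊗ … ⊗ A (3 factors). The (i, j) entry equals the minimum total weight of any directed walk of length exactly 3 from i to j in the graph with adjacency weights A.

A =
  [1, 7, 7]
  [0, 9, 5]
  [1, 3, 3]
A^⊗3 =
  [3, 9, 9]
  [2, 8, 8]
  [3, 9, 9]

Each entry (A^⊗3)_ij equals the minimum over all length-3 walks i = v_0 → v_1 → … → v_3 = j of Σ_t A[v_t][v_{t+1}]. For example, for (i, j) = (0, 2) we minimise over 9 possible intermediate vertex sequences; the minimum is 9, attained along the walk 0 → 0 → 0 → 2.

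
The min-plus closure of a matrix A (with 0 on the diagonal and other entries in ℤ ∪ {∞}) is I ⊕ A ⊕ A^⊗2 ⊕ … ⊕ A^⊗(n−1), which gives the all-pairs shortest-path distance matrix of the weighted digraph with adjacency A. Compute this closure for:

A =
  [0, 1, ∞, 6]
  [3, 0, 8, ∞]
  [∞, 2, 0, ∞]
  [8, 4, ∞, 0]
Closure =
  [0, 1, 9, 6]
  [3, 0, 8, 9]
  [5, 2, 0, 11]
  [7, 4, 12, 0]

This is the Floyd-Warshall all-pairs shortest-path computation. For each intermediate vertex k = 0, 1, …, 3, update dist[i][j] ← min(dist[i][j], dist[i][k] + dist[k][j]). The final matrix gives, for each (i, j), the minimum total weight of any directed path from i to j (possibly empty when i = j).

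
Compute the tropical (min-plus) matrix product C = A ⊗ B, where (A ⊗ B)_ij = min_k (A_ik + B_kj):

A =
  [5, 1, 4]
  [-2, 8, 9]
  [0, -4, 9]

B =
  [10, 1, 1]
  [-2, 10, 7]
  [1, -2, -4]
A ⊗ B =
  [-1, 2, 0]
  [6, -1, -1]
  [-6, 1, 1]

Apply the min-plus product entry-by-entry:
  C[0][0] = min over k of (A[0][0] + B[0][0] = 5 + 10 = 15, A[0][1] + B[1][0] = 1 + -2 = -1, A[0][2] + B[2][0] = 4 + 1 = 5) = -1 (attained at k = 1)
  C[0][1] = min over k of (A[0][0] + B[0][1] = 5 + 1 = 6, A[0][1] + B[1][1] = 1 + 10 = 11, A[0][2] + B[2][1] = 4 + -2 = 2) = 2 (attained at k = 2)
  C[0][2] = min over k of (A[0][0] + B[0][2] = 5 + 1 = 6, A[0][1] + B[1][2] = 1 + 7 = 8, A[0][2] + B[2][2] = 4 + -4 = 0) = 0 (attained at k = 2)
  C[1][0] = min over k of (A[1][0] + B[0][0] = -2 + 10 = 8, A[1][1] + B[1][0] = 8 + -2 = 6, A[1][2] + B[2][0] = 9 + 1 = 10) = 6 (attained at k = 1)
  C[1][1] = min over k of (A[1][0] + B[0][1] = -2 + 1 = -1, A[1][1] + B[1][1] = 8 + 10 = 18, A[1][2] + B[2][1] = 9 + -2 = 7) = -1 (attained at k = 0)
  C[1][2] = min over k of (A[1][0] + B[0][2] = -2 + 1 = -1, A[1][1] + B[1][2] = 8 + 7 = 15, A[1][2] + B[2][2] = 9 + -4 = 5) = -1 (attained at k = 0)
  C[2][0] = min over k of (A[2][0] + B[0][0] = 0 + 10 = 10, A[2][1] + B[1][0] = -4 + -2 = -6, A[2][2] + B[2][0] = 9 + 1 = 10) = -6 (attained at k = 1)
  C[2][1] = min over k of (A[2][0] + B[0][1] = 0 + 1 = 1, A[2][1] + B[1][1] = -4 + 10 = 6, A[2][2] + B[2][1] = 9 + -2 = 7) = 1 (attained at k = 0)
  C[2][2] = min over k of (A[2][0] + B[0][2] = 0 + 1 = 1, A[2][1] + B[1][2] = -4 + 7 = 3, A[2][2] + B[2][2] = 9 + -4 = 5) = 1 (attained at k = 0)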